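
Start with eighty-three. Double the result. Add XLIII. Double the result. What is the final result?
Convert eighty-three (English words) → 83 (decimal)
Start: 83
83 × 2 = 166
Convert XLIII (Roman numeral) → 40 + 1 + 1 + 1 = 43 (decimal)
166 + 43 = 209
209 × 2 = 418
418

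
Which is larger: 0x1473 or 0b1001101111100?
Convert 0x1473 (hexadecimal) → 1×4096 + 4×256 + 7×16 + 3 = 5235 (decimal)
Convert 0b1001101111100 (binary) → 4096 + 512 + 256 + 64 + 32 + 16 + 8 + 4 = 4988 (decimal)
Compare 5235 vs 4988: larger = 5235
5235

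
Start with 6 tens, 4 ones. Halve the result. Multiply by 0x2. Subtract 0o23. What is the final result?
Convert 6 tens, 4 ones (place-value notation) → 6×10 + 4 = 64 (decimal)
Start: 64
64 ÷ 2 = 32
Convert 0x2 (hexadecimal) → 2 (decimal)
32 × 2 = 64
Convert 0o23 (octal) → 2×8 + 3 = 19 (decimal)
64 - 19 = 45
45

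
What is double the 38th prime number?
The 38th prime number = 163
Compute 163 × 2 = 326
326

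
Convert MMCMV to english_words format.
Convert MMCMV (Roman numeral) → 1000 + 1000 + 900 + 5 = 2905 (decimal)
Convert 2905 (decimal) → 2905 = 2×1000 + 9×100 + 5 → two thousand nine hundred five (English words)
two thousand nine hundred five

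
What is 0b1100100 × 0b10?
Convert 0b1100100 (binary) → 64 + 32 + 4 = 100 (decimal)
Convert 0b10 (binary) → 2 (decimal)
Compute 100 × 2 = 200
200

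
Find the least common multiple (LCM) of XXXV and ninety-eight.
Convert XXXV (Roman numeral) → 10 + 10 + 10 + 5 = 35 (decimal)
Convert ninety-eight (English words) → 98 (decimal)
Compute lcm(35, 98) = 490
490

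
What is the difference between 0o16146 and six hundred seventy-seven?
Convert 0o16146 (octal) → 1×4096 + 6×512 + 1×64 + 4×8 + 6 = 7270 (decimal)
Convert six hundred seventy-seven (English words) → 6×100 + 77 = 677 (decimal)
Difference: |7270 - 677| = 6593
6593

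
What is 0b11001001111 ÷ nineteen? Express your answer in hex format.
Convert 0b11001001111 (binary) → 1024 + 512 + 64 + 8 + 4 + 2 + 1 = 1615 (decimal)
Convert nineteen (English words) → 19 (decimal)
Compute 1615 ÷ 19 = 85
Convert 85 (decimal) → 85 = 5×16 + 5 → 0x55 (hexadecimal)
0x55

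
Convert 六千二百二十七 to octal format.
Convert 六千二百二十七 (Chinese numeral) → 6×1000 + 2×100 + 2×10 + 7 = 6227 (decimal)
Convert 6227 (decimal) → 6227 = 1×4096 + 4×512 + 1×64 + 2×8 + 3 → 0o14123 (octal)
0o14123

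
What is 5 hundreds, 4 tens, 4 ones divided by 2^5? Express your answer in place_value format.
Convert 5 hundreds, 4 tens, 4 ones (place-value notation) → 5×100 + 4×10 + 4 = 544 (decimal)
Convert 2^5 (power) → 32 (decimal)
Compute 544 ÷ 32 = 17
Convert 17 (decimal) → 17 = 1×10 + 7 → 1 ten, 7 ones (place-value notation)
1 ten, 7 ones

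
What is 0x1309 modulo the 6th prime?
Convert 0x1309 (hexadecimal) → 1×4096 + 3×256 + 9 = 4873 (decimal)
Convert the 6th prime (prime index) → 13 (decimal)
Compute 4873 mod 13 = 11
11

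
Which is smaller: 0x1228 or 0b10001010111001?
Convert 0x1228 (hexadecimal) → 1×4096 + 2×256 + 2×16 + 8 = 4648 (decimal)
Convert 0b10001010111001 (binary) → 8192 + 512 + 128 + 32 + 16 + 8 + 1 = 8889 (decimal)
Compare 4648 vs 8889: smaller = 4648
4648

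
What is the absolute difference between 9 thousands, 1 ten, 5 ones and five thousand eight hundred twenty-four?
Convert 9 thousands, 1 ten, 5 ones (place-value notation) → 9×1000 + 1×10 + 5 = 9015 (decimal)
Convert five thousand eight hundred twenty-four (English words) → 5×1000 + 8×100 + 24 = 5824 (decimal)
Compute |9015 - 5824| = 3191
3191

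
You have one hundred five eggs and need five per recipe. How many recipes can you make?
Convert one hundred five (English words) → 1×100 + 5 = 105 (decimal)
Convert five (English words) → 5 (decimal)
Compute 105 ÷ 5 = 21
21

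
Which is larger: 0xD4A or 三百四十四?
Convert 0xD4A (hexadecimal) → 13×256 + 4×16 + 10 = 3402 (decimal)
Convert 三百四十四 (Chinese numeral) → 3×100 + 4×10 + 4 = 344 (decimal)
Compare 3402 vs 344: larger = 3402
3402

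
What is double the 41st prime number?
The 41st prime number = 179
Compute 179 × 2 = 358
358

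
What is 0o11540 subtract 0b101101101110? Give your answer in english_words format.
Convert 0o11540 (octal) → 1×4096 + 1×512 + 5×64 + 4×8 = 4960 (decimal)
Convert 0b101101101110 (binary) → 2048 + 512 + 256 + 64 + 32 + 8 + 4 + 2 = 2926 (decimal)
Compute 4960 - 2926 = 2034
Convert 2034 (decimal) → 2034 = 2×1000 + 34 → two thousand thirty-four (English words)
two thousand thirty-four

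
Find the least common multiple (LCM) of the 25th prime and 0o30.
Convert the 25th prime (prime index) → 97 (decimal)
Convert 0o30 (octal) → 3×8 = 24 (decimal)
Compute lcm(97, 24) = 2328
2328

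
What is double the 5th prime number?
The 5th prime number = 11
Compute 11 × 2 = 22
22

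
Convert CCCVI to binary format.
Convert CCCVI (Roman numeral) → 100 + 100 + 100 + 5 + 1 = 306 (decimal)
Convert 306 (decimal) → 306 = 256 + 32 + 16 + 2 → 0b100110010 (binary)
0b100110010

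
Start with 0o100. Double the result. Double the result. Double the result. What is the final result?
Convert 0o100 (octal) → 1×64 = 64 (decimal)
Start: 64
64 × 2 = 128
128 × 2 = 256
256 × 2 = 512
512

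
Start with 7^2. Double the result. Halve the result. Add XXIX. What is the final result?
Convert 7^2 (power) → 49 (decimal)
Start: 49
49 × 2 = 98
98 ÷ 2 = 49
Convert XXIX (Roman numeral) → 10 + 10 + 9 = 29 (decimal)
49 + 29 = 78
78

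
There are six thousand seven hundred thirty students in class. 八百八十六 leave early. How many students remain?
Convert six thousand seven hundred thirty (English words) → 6×1000 + 7×100 + 30 = 6730 (decimal)
Convert 八百八十六 (Chinese numeral) → 8×100 + 8×10 + 6 = 886 (decimal)
Compute 6730 - 886 = 5844
5844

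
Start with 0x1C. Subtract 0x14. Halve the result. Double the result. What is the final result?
Convert 0x1C (hexadecimal) → 1×16 + 12 = 28 (decimal)
Start: 28
Convert 0x14 (hexadecimal) → 1×16 + 4 = 20 (decimal)
28 - 20 = 8
8 ÷ 2 = 4
4 × 2 = 8
8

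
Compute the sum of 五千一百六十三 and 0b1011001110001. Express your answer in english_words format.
Convert 五千一百六十三 (Chinese numeral) → 5×1000 + 1×100 + 6×10 + 3 = 5163 (decimal)
Convert 0b1011001110001 (binary) → 4096 + 1024 + 512 + 64 + 32 + 16 + 1 = 5745 (decimal)
Compute 5163 + 5745 = 10908
Convert 10908 (decimal) → 10908 = 10×1000 + 9×100 + 8 → ten thousand nine hundred eight (English words)
ten thousand nine hundred eight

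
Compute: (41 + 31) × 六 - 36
Convert 六 (Chinese numeral) → 6 (decimal)
Expression in decimal: (41 + 31) × 6 - 36
Parentheses first: 41 + 31 = 72
Multiply: 72 × 6 = 432
Subtract: 432 - 36 = 396
396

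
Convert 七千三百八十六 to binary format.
Convert 七千三百八十六 (Chinese numeral) → 7×1000 + 3×100 + 8×10 + 6 = 7386 (decimal)
Convert 7386 (decimal) → 7386 = 4096 + 2048 + 1024 + 128 + 64 + 16 + 8 + 2 → 0b1110011011010 (binary)
0b1110011011010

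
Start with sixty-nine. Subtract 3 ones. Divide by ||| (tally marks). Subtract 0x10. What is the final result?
Convert sixty-nine (English words) → 69 (decimal)
Start: 69
Convert 3 ones (place-value notation) → 3 (decimal)
69 - 3 = 66
Convert ||| (tally marks) → 3 (decimal)
66 ÷ 3 = 22
Convert 0x10 (hexadecimal) → 1×16 = 16 (decimal)
22 - 16 = 6
6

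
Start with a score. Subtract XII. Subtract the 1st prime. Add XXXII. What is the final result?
Convert a score (colloquial) → 20 (decimal)
Start: 20
Convert XII (Roman numeral) → 10 + 1 + 1 = 12 (decimal)
20 - 12 = 8
Convert the 1st prime (prime index) → 2 (decimal)
8 - 2 = 6
Convert XXXII (Roman numeral) → 10 + 10 + 10 + 1 + 1 = 32 (decimal)
6 + 32 = 38
38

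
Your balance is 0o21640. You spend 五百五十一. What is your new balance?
Convert 0o21640 (octal) → 2×4096 + 1×512 + 6×64 + 4×8 = 9120 (decimal)
Convert 五百五十一 (Chinese numeral) → 5×100 + 5×10 + 1 = 551 (decimal)
Compute 9120 - 551 = 8569
8569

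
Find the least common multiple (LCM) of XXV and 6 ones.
Convert XXV (Roman numeral) → 10 + 10 + 5 = 25 (decimal)
Convert 6 ones (place-value notation) → 6 (decimal)
Compute lcm(25, 6) = 150
150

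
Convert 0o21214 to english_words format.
Convert 0o21214 (octal) → 2×4096 + 1×512 + 2×64 + 1×8 + 4 = 8844 (decimal)
Convert 8844 (decimal) → 8844 = 8×1000 + 8×100 + 44 → eight thousand eight hundred forty-four (English words)
eight thousand eight hundred forty-four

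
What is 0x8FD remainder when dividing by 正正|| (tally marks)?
Convert 0x8FD (hexadecimal) → 8×256 + 15×16 + 13 = 2301 (decimal)
Convert 正正|| (tally marks) → 5 + 5 + 2 = 12 (decimal)
Compute 2301 mod 12 = 9
9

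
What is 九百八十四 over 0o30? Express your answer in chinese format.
Convert 九百八十四 (Chinese numeral) → 9×100 + 8×10 + 4 = 984 (decimal)
Convert 0o30 (octal) → 3×8 = 24 (decimal)
Compute 984 ÷ 24 = 41
Convert 41 (decimal) → 41 = 4×10 + 1 → 四十一 (Chinese numeral)
四十一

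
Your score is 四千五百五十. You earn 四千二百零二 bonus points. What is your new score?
Convert 四千五百五十 (Chinese numeral) → 4×1000 + 5×100 + 5×10 = 4550 (decimal)
Convert 四千二百零二 (Chinese numeral) → 4×1000 + 2×100 + 2 = 4202 (decimal)
Compute 4550 + 4202 = 8752
8752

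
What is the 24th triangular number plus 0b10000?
The 24th triangular number = 24×25/2 = 300
Convert 0b10000 (binary) → 16 (decimal)
Compute 300 + 16 = 316
316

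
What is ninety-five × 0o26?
Convert ninety-five (English words) → 95 (decimal)
Convert 0o26 (octal) → 2×8 + 6 = 22 (decimal)
Compute 95 × 22 = 2090
2090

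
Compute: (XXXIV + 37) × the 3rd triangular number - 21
Convert XXXIV (Roman numeral) → 10 + 10 + 10 + 4 = 34 (decimal)
Convert the 3rd triangular number (triangular index) → 3×4/2 = 6 (decimal)
Expression in decimal: (34 + 37) × 6 - 21
Parentheses first: 34 + 37 = 71
Multiply: 71 × 6 = 426
Subtract: 426 - 21 = 405
405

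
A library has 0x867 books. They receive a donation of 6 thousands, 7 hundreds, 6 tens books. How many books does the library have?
Convert 0x867 (hexadecimal) → 8×256 + 6×16 + 7 = 2151 (decimal)
Convert 6 thousands, 7 hundreds, 6 tens (place-value notation) → 6×1000 + 7×100 + 6×10 = 6760 (decimal)
Compute 2151 + 6760 = 8911
8911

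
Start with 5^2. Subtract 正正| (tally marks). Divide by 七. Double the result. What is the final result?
Convert 5^2 (power) → 25 (decimal)
Start: 25
Convert 正正| (tally marks) → 5 + 5 + 1 = 11 (decimal)
25 - 11 = 14
Convert 七 (Chinese numeral) → 7 (decimal)
14 ÷ 7 = 2
2 × 2 = 4
4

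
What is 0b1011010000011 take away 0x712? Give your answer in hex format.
Convert 0b1011010000011 (binary) → 4096 + 1024 + 512 + 128 + 2 + 1 = 5763 (decimal)
Convert 0x712 (hexadecimal) → 7×256 + 1×16 + 2 = 1810 (decimal)
Compute 5763 - 1810 = 3953
Convert 3953 (decimal) → 3953 = 15×256 + 7×16 + 1 → 0xF71 (hexadecimal)
0xF71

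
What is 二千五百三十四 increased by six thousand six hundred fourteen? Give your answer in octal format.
Convert 二千五百三十四 (Chinese numeral) → 2×1000 + 5×100 + 3×10 + 4 = 2534 (decimal)
Convert six thousand six hundred fourteen (English words) → 6×1000 + 6×100 + 14 = 6614 (decimal)
Compute 2534 + 6614 = 9148
Convert 9148 (decimal) → 9148 = 2×4096 + 1×512 + 6×64 + 7×8 + 4 → 0o21674 (octal)
0o21674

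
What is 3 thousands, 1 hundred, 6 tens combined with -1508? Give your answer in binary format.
Convert 3 thousands, 1 hundred, 6 tens (place-value notation) → 3×1000 + 1×100 + 6×10 = 3160 (decimal)
Compute 3160 + -1508 = 1652
Convert 1652 (decimal) → 1652 = 1024 + 512 + 64 + 32 + 16 + 4 → 0b11001110100 (binary)
0b11001110100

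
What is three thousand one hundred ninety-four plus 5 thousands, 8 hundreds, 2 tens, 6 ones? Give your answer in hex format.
Convert three thousand one hundred ninety-four (English words) → 3×1000 + 1×100 + 94 = 3194 (decimal)
Convert 5 thousands, 8 hundreds, 2 tens, 6 ones (place-value notation) → 5×1000 + 8×100 + 2×10 + 6 = 5826 (decimal)
Compute 3194 + 5826 = 9020
Convert 9020 (decimal) → 9020 = 2×4096 + 3×256 + 3×16 + 12 → 0x233C (hexadecimal)
0x233C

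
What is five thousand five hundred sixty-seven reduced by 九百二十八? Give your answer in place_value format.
Convert five thousand five hundred sixty-seven (English words) → 5×1000 + 5×100 + 67 = 5567 (decimal)
Convert 九百二十八 (Chinese numeral) → 9×100 + 2×10 + 8 = 928 (decimal)
Compute 5567 - 928 = 4639
Convert 4639 (decimal) → 4639 = 4×1000 + 6×100 + 3×10 + 9 → 4 thousands, 6 hundreds, 3 tens, 9 ones (place-value notation)
4 thousands, 6 hundreds, 3 tens, 9 ones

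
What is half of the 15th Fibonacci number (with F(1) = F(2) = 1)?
The 15th Fibonacci number (with F(1) = F(2) = 1): 1, 1, 2, 3, 5, 8, 13, 21, 34, 55, 89, 144, 233, 377, 610 → 610
Compute 610 ÷ 2 = 305
305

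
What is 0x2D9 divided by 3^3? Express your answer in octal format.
Convert 0x2D9 (hexadecimal) → 2×256 + 13×16 + 9 = 729 (decimal)
Convert 3^3 (power) → 27 (decimal)
Compute 729 ÷ 27 = 27
Convert 27 (decimal) → 27 = 3×8 + 3 → 0o33 (octal)
0o33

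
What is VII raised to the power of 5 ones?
Convert VII (Roman numeral) → 5 + 1 + 1 = 7 (decimal)
Convert 5 ones (place-value notation) → 5 (decimal)
Compute 7 ^ 5 = 16807
16807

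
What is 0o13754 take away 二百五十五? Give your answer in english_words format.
Convert 0o13754 (octal) → 1×4096 + 3×512 + 7×64 + 5×8 + 4 = 6124 (decimal)
Convert 二百五十五 (Chinese numeral) → 2×100 + 5×10 + 5 = 255 (decimal)
Compute 6124 - 255 = 5869
Convert 5869 (decimal) → 5869 = 5×1000 + 8×100 + 69 → five thousand eight hundred sixty-nine (English words)
five thousand eight hundred sixty-nine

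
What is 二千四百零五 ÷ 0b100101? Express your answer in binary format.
Convert 二千四百零五 (Chinese numeral) → 2×1000 + 4×100 + 5 = 2405 (decimal)
Convert 0b100101 (binary) → 32 + 4 + 1 = 37 (decimal)
Compute 2405 ÷ 37 = 65
Convert 65 (decimal) → 65 = 64 + 1 → 0b1000001 (binary)
0b1000001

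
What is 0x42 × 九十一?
Convert 0x42 (hexadecimal) → 4×16 + 2 = 66 (decimal)
Convert 九十一 (Chinese numeral) → 9×10 + 1 = 91 (decimal)
Compute 66 × 91 = 6006
6006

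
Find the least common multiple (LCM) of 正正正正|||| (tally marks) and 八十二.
Convert 正正正正|||| (tally marks) → 5 + 5 + 5 + 5 + 4 = 24 (decimal)
Convert 八十二 (Chinese numeral) → 8×10 + 2 = 82 (decimal)
Compute lcm(24, 82) = 984
984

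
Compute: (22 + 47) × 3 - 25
Parentheses first: 22 + 47 = 69
Multiply: 69 × 3 = 207
Subtract: 207 - 25 = 182
182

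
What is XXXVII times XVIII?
Convert XXXVII (Roman numeral) → 10 + 10 + 10 + 5 + 1 + 1 = 37 (decimal)
Convert XVIII (Roman numeral) → 10 + 5 + 1 + 1 + 1 = 18 (decimal)
Compute 37 × 18 = 666
666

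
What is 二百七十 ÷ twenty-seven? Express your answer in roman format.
Convert 二百七十 (Chinese numeral) → 2×100 + 7×10 = 270 (decimal)
Convert twenty-seven (English words) → 27 (decimal)
Compute 270 ÷ 27 = 10
Convert 10 (decimal) → X (Roman numeral)
X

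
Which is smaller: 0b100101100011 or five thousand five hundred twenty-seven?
Convert 0b100101100011 (binary) → 2048 + 256 + 64 + 32 + 2 + 1 = 2403 (decimal)
Convert five thousand five hundred twenty-seven (English words) → 5×1000 + 5×100 + 27 = 5527 (decimal)
Compare 2403 vs 5527: smaller = 2403
2403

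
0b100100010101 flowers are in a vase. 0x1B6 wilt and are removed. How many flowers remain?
Convert 0b100100010101 (binary) → 2048 + 256 + 16 + 4 + 1 = 2325 (decimal)
Convert 0x1B6 (hexadecimal) → 1×256 + 11×16 + 6 = 438 (decimal)
Compute 2325 - 438 = 1887
1887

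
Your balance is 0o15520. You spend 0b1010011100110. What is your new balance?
Convert 0o15520 (octal) → 1×4096 + 5×512 + 5×64 + 2×8 = 6992 (decimal)
Convert 0b1010011100110 (binary) → 4096 + 1024 + 128 + 64 + 32 + 4 + 2 = 5350 (decimal)
Compute 6992 - 5350 = 1642
1642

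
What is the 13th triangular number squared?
The 13th triangular number = 13×14/2 = 91
Compute 91² = 91 × 91 = 8281
8281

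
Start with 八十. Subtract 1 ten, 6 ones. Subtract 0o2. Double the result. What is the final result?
Convert 八十 (Chinese numeral) → 8×10 = 80 (decimal)
Start: 80
Convert 1 ten, 6 ones (place-value notation) → 1×10 + 6 = 16 (decimal)
80 - 16 = 64
Convert 0o2 (octal) → 2 (decimal)
64 - 2 = 62
62 × 2 = 124
124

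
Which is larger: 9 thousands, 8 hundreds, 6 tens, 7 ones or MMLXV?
Convert 9 thousands, 8 hundreds, 6 tens, 7 ones (place-value notation) → 9×1000 + 8×100 + 6×10 + 7 = 9867 (decimal)
Convert MMLXV (Roman numeral) → 1000 + 1000 + 50 + 10 + 5 = 2065 (decimal)
Compare 9867 vs 2065: larger = 9867
9867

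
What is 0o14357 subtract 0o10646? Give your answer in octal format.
Convert 0o14357 (octal) → 1×4096 + 4×512 + 3×64 + 5×8 + 7 = 6383 (decimal)
Convert 0o10646 (octal) → 1×4096 + 6×64 + 4×8 + 6 = 4518 (decimal)
Compute 6383 - 4518 = 1865
Convert 1865 (decimal) → 1865 = 3×512 + 5×64 + 1×8 + 1 → 0o3511 (octal)
0o3511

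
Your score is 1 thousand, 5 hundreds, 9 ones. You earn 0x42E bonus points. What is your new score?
Convert 1 thousand, 5 hundreds, 9 ones (place-value notation) → 1×1000 + 5×100 + 9 = 1509 (decimal)
Convert 0x42E (hexadecimal) → 4×256 + 2×16 + 14 = 1070 (decimal)
Compute 1509 + 1070 = 2579
2579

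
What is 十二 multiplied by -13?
Convert 十二 (Chinese numeral) → 1×10 + 2 = 12 (decimal)
Compute 12 × -13 = -156
-156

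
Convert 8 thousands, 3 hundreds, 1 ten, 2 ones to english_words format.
Convert 8 thousands, 3 hundreds, 1 ten, 2 ones (place-value notation) → 8×1000 + 3×100 + 1×10 + 2 = 8312 (decimal)
Convert 8312 (decimal) → 8312 = 8×1000 + 3×100 + 12 → eight thousand three hundred twelve (English words)
eight thousand three hundred twelve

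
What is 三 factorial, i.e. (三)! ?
Convert 三 (Chinese numeral) → 3 (decimal)
Compute 3! = 6
6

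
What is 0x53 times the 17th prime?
Convert 0x53 (hexadecimal) → 5×16 + 3 = 83 (decimal)
Convert the 17th prime (prime index) → 59 (decimal)
Compute 83 × 59 = 4897
4897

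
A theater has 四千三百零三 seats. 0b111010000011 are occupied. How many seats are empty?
Convert 四千三百零三 (Chinese numeral) → 4×1000 + 3×100 + 3 = 4303 (decimal)
Convert 0b111010000011 (binary) → 2048 + 1024 + 512 + 128 + 2 + 1 = 3715 (decimal)
Compute 4303 - 3715 = 588
588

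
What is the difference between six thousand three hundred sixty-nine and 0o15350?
Convert six thousand three hundred sixty-nine (English words) → 6×1000 + 3×100 + 69 = 6369 (decimal)
Convert 0o15350 (octal) → 1×4096 + 5×512 + 3×64 + 5×8 = 6888 (decimal)
Difference: |6369 - 6888| = 519
519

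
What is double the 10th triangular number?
The 10th triangular number = 10×11/2 = 55
Compute 55 × 2 = 110
110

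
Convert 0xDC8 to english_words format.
Convert 0xDC8 (hexadecimal) → 13×256 + 12×16 + 8 = 3528 (decimal)
Convert 3528 (decimal) → 3528 = 3×1000 + 5×100 + 28 → three thousand five hundred twenty-eight (English words)
three thousand five hundred twenty-eight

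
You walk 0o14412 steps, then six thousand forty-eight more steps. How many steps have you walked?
Convert 0o14412 (octal) → 1×4096 + 4×512 + 4×64 + 1×8 + 2 = 6410 (decimal)
Convert six thousand forty-eight (English words) → 6×1000 + 48 = 6048 (decimal)
Compute 6410 + 6048 = 12458
12458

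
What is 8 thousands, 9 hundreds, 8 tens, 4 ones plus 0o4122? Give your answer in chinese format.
Convert 8 thousands, 9 hundreds, 8 tens, 4 ones (place-value notation) → 8×1000 + 9×100 + 8×10 + 4 = 8984 (decimal)
Convert 0o4122 (octal) → 4×512 + 1×64 + 2×8 + 2 = 2130 (decimal)
Compute 8984 + 2130 = 11114
Convert 11114 (decimal) → 11114 = 1×10000 + 1×1000 + 1×100 + 1×10 + 4 → 一万一千一百一十四 (Chinese numeral)
一万一千一百一十四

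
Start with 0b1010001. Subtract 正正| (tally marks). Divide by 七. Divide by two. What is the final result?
Convert 0b1010001 (binary) → 64 + 16 + 1 = 81 (decimal)
Start: 81
Convert 正正| (tally marks) → 5 + 5 + 1 = 11 (decimal)
81 - 11 = 70
Convert 七 (Chinese numeral) → 7 (decimal)
70 ÷ 7 = 10
Convert two (English words) → 2 (decimal)
10 ÷ 2 = 5
5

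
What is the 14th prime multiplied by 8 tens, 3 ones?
Convert the 14th prime (prime index) → 43 (decimal)
Convert 8 tens, 3 ones (place-value notation) → 8×10 + 3 = 83 (decimal)
Compute 43 × 83 = 3569
3569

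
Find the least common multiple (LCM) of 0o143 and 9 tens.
Convert 0o143 (octal) → 1×64 + 4×8 + 3 = 99 (decimal)
Convert 9 tens (place-value notation) → 9×10 = 90 (decimal)
Compute lcm(99, 90) = 990
990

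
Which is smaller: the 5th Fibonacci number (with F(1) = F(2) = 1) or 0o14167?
Convert the 5th Fibonacci number (with F(1) = F(2) = 1) (Fibonacci index) → 1, 1, 2, 3, 5 → 5 (decimal)
Convert 0o14167 (octal) → 1×4096 + 4×512 + 1×64 + 6×8 + 7 = 6263 (decimal)
Compare 5 vs 6263: smaller = 5
5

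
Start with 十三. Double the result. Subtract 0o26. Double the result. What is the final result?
Convert 十三 (Chinese numeral) → 1×10 + 3 = 13 (decimal)
Start: 13
13 × 2 = 26
Convert 0o26 (octal) → 2×8 + 6 = 22 (decimal)
26 - 22 = 4
4 × 2 = 8
8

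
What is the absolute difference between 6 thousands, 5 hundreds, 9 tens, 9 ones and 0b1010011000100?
Convert 6 thousands, 5 hundreds, 9 tens, 9 ones (place-value notation) → 6×1000 + 5×100 + 9×10 + 9 = 6599 (decimal)
Convert 0b1010011000100 (binary) → 4096 + 1024 + 128 + 64 + 4 = 5316 (decimal)
Compute |6599 - 5316| = 1283
1283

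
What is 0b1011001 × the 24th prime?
Convert 0b1011001 (binary) → 64 + 16 + 8 + 1 = 89 (decimal)
Convert the 24th prime (prime index) → 89 (decimal)
Compute 89 × 89 = 7921
7921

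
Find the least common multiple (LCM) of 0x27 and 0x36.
Convert 0x27 (hexadecimal) → 2×16 + 7 = 39 (decimal)
Convert 0x36 (hexadecimal) → 3×16 + 6 = 54 (decimal)
Compute lcm(39, 54) = 702
702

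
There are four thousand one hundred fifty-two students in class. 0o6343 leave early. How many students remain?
Convert four thousand one hundred fifty-two (English words) → 4×1000 + 1×100 + 52 = 4152 (decimal)
Convert 0o6343 (octal) → 6×512 + 3×64 + 4×8 + 3 = 3299 (decimal)
Compute 4152 - 3299 = 853
853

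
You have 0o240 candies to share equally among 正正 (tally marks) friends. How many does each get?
Convert 0o240 (octal) → 2×64 + 4×8 = 160 (decimal)
Convert 正正 (tally marks) → 5 + 5 = 10 (decimal)
Compute 160 ÷ 10 = 16
16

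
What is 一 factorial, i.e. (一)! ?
Convert 一 (Chinese numeral) → 1 (decimal)
Compute 1! = 1
1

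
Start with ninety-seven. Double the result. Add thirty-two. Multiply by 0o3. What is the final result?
Convert ninety-seven (English words) → 97 (decimal)
Start: 97
97 × 2 = 194
Convert thirty-two (English words) → 32 (decimal)
194 + 32 = 226
Convert 0o3 (octal) → 3 (decimal)
226 × 3 = 678
678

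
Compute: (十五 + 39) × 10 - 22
Convert 十五 (Chinese numeral) → 1×10 + 5 = 15 (decimal)
Expression in decimal: (15 + 39) × 10 - 22
Parentheses first: 15 + 39 = 54
Multiply: 54 × 10 = 540
Subtract: 540 - 22 = 518
518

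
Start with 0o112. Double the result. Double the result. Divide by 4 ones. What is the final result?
Convert 0o112 (octal) → 1×64 + 1×8 + 2 = 74 (decimal)
Start: 74
74 × 2 = 148
148 × 2 = 296
Convert 4 ones (place-value notation) → 4 (decimal)
296 ÷ 4 = 74
74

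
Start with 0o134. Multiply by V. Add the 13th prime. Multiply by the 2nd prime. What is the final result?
Convert 0o134 (octal) → 1×64 + 3×8 + 4 = 92 (decimal)
Start: 92
Convert V (Roman numeral) → 5 (decimal)
92 × 5 = 460
Convert the 13th prime (prime index) → 41 (decimal)
460 + 41 = 501
Convert the 2nd prime (prime index) → 3 (decimal)
501 × 3 = 1503
1503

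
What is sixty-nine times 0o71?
Convert sixty-nine (English words) → 69 (decimal)
Convert 0o71 (octal) → 7×8 + 1 = 57 (decimal)
Compute 69 × 57 = 3933
3933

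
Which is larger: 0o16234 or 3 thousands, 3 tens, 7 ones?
Convert 0o16234 (octal) → 1×4096 + 6×512 + 2×64 + 3×8 + 4 = 7324 (decimal)
Convert 3 thousands, 3 tens, 7 ones (place-value notation) → 3×1000 + 3×10 + 7 = 3037 (decimal)
Compare 7324 vs 3037: larger = 7324
7324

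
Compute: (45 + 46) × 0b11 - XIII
Convert 0b11 (binary) → 2 + 1 = 3 (decimal)
Convert XIII (Roman numeral) → 10 + 1 + 1 + 1 = 13 (decimal)
Expression in decimal: (45 + 46) × 3 - 13
Parentheses first: 45 + 46 = 91
Multiply: 91 × 3 = 273
Subtract: 273 - 13 = 260
260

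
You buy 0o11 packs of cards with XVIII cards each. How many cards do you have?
Convert XVIII (Roman numeral) → 10 + 5 + 1 + 1 + 1 = 18 (decimal)
Convert 0o11 (octal) → 1×8 + 1 = 9 (decimal)
Compute 18 × 9 = 162
162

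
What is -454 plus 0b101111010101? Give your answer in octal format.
Convert 0b101111010101 (binary) → 2048 + 512 + 256 + 128 + 64 + 16 + 4 + 1 = 3029 (decimal)
Compute -454 + 3029 = 2575
Convert 2575 (decimal) → 2575 = 5×512 + 1×8 + 7 → 0o5017 (octal)
0o5017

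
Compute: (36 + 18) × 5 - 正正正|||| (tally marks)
Convert 正正正|||| (tally marks) → 5 + 5 + 5 + 4 = 19 (decimal)
Expression in decimal: (36 + 18) × 5 - 19
Parentheses first: 36 + 18 = 54
Multiply: 54 × 5 = 270
Subtract: 270 - 19 = 251
251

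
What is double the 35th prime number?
The 35th prime number = 149
Compute 149 × 2 = 298
298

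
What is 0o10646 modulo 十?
Convert 0o10646 (octal) → 1×4096 + 6×64 + 4×8 + 6 = 4518 (decimal)
Convert 十 (Chinese numeral) → 1×10 = 10 (decimal)
Compute 4518 mod 10 = 8
8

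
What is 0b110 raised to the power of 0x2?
Convert 0b110 (binary) → 4 + 2 = 6 (decimal)
Convert 0x2 (hexadecimal) → 2 (decimal)
Compute 6 ^ 2 = 36
36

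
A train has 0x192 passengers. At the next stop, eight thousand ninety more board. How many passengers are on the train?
Convert 0x192 (hexadecimal) → 1×256 + 9×16 + 2 = 402 (decimal)
Convert eight thousand ninety (English words) → 8×1000 + 90 = 8090 (decimal)
Compute 402 + 8090 = 8492
8492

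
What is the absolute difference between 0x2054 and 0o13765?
Convert 0x2054 (hexadecimal) → 2×4096 + 5×16 + 4 = 8276 (decimal)
Convert 0o13765 (octal) → 1×4096 + 3×512 + 7×64 + 6×8 + 5 = 6133 (decimal)
Compute |8276 - 6133| = 2143
2143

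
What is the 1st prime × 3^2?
Convert the 1st prime (prime index) → 2 (decimal)
Convert 3^2 (power) → 9 (decimal)
Compute 2 × 9 = 18
18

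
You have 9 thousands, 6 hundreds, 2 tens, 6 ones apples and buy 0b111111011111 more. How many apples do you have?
Convert 9 thousands, 6 hundreds, 2 tens, 6 ones (place-value notation) → 9×1000 + 6×100 + 2×10 + 6 = 9626 (decimal)
Convert 0b111111011111 (binary) → 2048 + 1024 + 512 + 256 + 128 + 64 + 16 + 8 + 4 + 2 + 1 = 4063 (decimal)
Compute 9626 + 4063 = 13689
13689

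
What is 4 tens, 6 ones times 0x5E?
Convert 4 tens, 6 ones (place-value notation) → 4×10 + 6 = 46 (decimal)
Convert 0x5E (hexadecimal) → 5×16 + 14 = 94 (decimal)
Compute 46 × 94 = 4324
4324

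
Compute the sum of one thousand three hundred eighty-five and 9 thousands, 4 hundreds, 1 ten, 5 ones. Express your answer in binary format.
Convert one thousand three hundred eighty-five (English words) → 1×1000 + 3×100 + 85 = 1385 (decimal)
Convert 9 thousands, 4 hundreds, 1 ten, 5 ones (place-value notation) → 9×1000 + 4×100 + 1×10 + 5 = 9415 (decimal)
Compute 1385 + 9415 = 10800
Convert 10800 (decimal) → 10800 = 8192 + 2048 + 512 + 32 + 16 → 0b10101000110000 (binary)
0b10101000110000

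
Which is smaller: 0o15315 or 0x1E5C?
Convert 0o15315 (octal) → 1×4096 + 5×512 + 3×64 + 1×8 + 5 = 6861 (decimal)
Convert 0x1E5C (hexadecimal) → 1×4096 + 14×256 + 5×16 + 12 = 7772 (decimal)
Compare 6861 vs 7772: smaller = 6861
6861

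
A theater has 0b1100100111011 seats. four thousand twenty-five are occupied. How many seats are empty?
Convert 0b1100100111011 (binary) → 4096 + 2048 + 256 + 32 + 16 + 8 + 2 + 1 = 6459 (decimal)
Convert four thousand twenty-five (English words) → 4×1000 + 25 = 4025 (decimal)
Compute 6459 - 4025 = 2434
2434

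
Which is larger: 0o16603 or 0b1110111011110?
Convert 0o16603 (octal) → 1×4096 + 6×512 + 6×64 + 3 = 7555 (decimal)
Convert 0b1110111011110 (binary) → 4096 + 2048 + 1024 + 256 + 128 + 64 + 16 + 8 + 4 + 2 = 7646 (decimal)
Compare 7555 vs 7646: larger = 7646
7646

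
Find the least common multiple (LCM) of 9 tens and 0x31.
Convert 9 tens (place-value notation) → 9×10 = 90 (decimal)
Convert 0x31 (hexadecimal) → 3×16 + 1 = 49 (decimal)
Compute lcm(90, 49) = 4410
4410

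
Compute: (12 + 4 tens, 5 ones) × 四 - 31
Convert 4 tens, 5 ones (place-value notation) → 4×10 + 5 = 45 (decimal)
Convert 四 (Chinese numeral) → 4 (decimal)
Expression in decimal: (12 + 45) × 4 - 31
Parentheses first: 12 + 45 = 57
Multiply: 57 × 4 = 228
Subtract: 228 - 31 = 197
197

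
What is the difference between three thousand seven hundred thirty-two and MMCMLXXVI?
Convert three thousand seven hundred thirty-two (English words) → 3×1000 + 7×100 + 32 = 3732 (decimal)
Convert MMCMLXXVI (Roman numeral) → 1000 + 1000 + 900 + 50 + 10 + 10 + 5 + 1 = 2976 (decimal)
Difference: |3732 - 2976| = 756
756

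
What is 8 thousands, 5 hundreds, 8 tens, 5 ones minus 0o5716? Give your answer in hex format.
Convert 8 thousands, 5 hundreds, 8 tens, 5 ones (place-value notation) → 8×1000 + 5×100 + 8×10 + 5 = 8585 (decimal)
Convert 0o5716 (octal) → 5×512 + 7×64 + 1×8 + 6 = 3022 (decimal)
Compute 8585 - 3022 = 5563
Convert 5563 (decimal) → 5563 = 1×4096 + 5×256 + 11×16 + 11 → 0x15BB (hexadecimal)
0x15BB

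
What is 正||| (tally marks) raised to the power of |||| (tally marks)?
Convert 正||| (tally marks) → 5 + 3 = 8 (decimal)
Convert |||| (tally marks) → 4 (decimal)
Compute 8 ^ 4 = 4096
4096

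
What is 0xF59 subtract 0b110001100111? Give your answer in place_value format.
Convert 0xF59 (hexadecimal) → 15×256 + 5×16 + 9 = 3929 (decimal)
Convert 0b110001100111 (binary) → 2048 + 1024 + 64 + 32 + 4 + 2 + 1 = 3175 (decimal)
Compute 3929 - 3175 = 754
Convert 754 (decimal) → 754 = 7×100 + 5×10 + 4 → 7 hundreds, 5 tens, 4 ones (place-value notation)
7 hundreds, 5 tens, 4 ones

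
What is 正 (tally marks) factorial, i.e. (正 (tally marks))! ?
Convert 正 (tally marks) → 5 (decimal)
Compute 5! = 120
120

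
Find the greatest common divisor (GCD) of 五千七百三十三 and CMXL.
Convert 五千七百三十三 (Chinese numeral) → 5×1000 + 7×100 + 3×10 + 3 = 5733 (decimal)
Convert CMXL (Roman numeral) → 900 + 40 = 940 (decimal)
Compute gcd(5733, 940) = 1
1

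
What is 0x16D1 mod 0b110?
Convert 0x16D1 (hexadecimal) → 1×4096 + 6×256 + 13×16 + 1 = 5841 (decimal)
Convert 0b110 (binary) → 4 + 2 = 6 (decimal)
Compute 5841 mod 6 = 3
3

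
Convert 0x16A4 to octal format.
Convert 0x16A4 (hexadecimal) → 1×4096 + 6×256 + 10×16 + 4 = 5796 (decimal)
Convert 5796 (decimal) → 5796 = 1×4096 + 3×512 + 2×64 + 4×8 + 4 → 0o13244 (octal)
0o13244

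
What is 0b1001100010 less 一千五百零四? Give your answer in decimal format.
Convert 0b1001100010 (binary) → 512 + 64 + 32 + 2 = 610 (decimal)
Convert 一千五百零四 (Chinese numeral) → 1×1000 + 5×100 + 4 = 1504 (decimal)
Compute 610 - 1504 = -894
-894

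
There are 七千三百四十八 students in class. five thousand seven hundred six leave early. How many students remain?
Convert 七千三百四十八 (Chinese numeral) → 7×1000 + 3×100 + 4×10 + 8 = 7348 (decimal)
Convert five thousand seven hundred six (English words) → 5×1000 + 7×100 + 6 = 5706 (decimal)
Compute 7348 - 5706 = 1642
1642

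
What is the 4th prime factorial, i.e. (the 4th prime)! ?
Convert the 4th prime (prime index) → 7 (decimal)
Compute 7! = 5040
5040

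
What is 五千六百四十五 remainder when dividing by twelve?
Convert 五千六百四十五 (Chinese numeral) → 5×1000 + 6×100 + 4×10 + 5 = 5645 (decimal)
Convert twelve (English words) → 12 (decimal)
Compute 5645 mod 12 = 5
5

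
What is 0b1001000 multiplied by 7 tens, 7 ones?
Convert 0b1001000 (binary) → 64 + 8 = 72 (decimal)
Convert 7 tens, 7 ones (place-value notation) → 7×10 + 7 = 77 (decimal)
Compute 72 × 77 = 5544
5544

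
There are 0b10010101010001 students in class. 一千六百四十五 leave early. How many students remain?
Convert 0b10010101010001 (binary) → 8192 + 1024 + 256 + 64 + 16 + 1 = 9553 (decimal)
Convert 一千六百四十五 (Chinese numeral) → 1×1000 + 6×100 + 4×10 + 5 = 1645 (decimal)
Compute 9553 - 1645 = 7908
7908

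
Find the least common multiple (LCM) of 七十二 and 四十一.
Convert 七十二 (Chinese numeral) → 7×10 + 2 = 72 (decimal)
Convert 四十一 (Chinese numeral) → 4×10 + 1 = 41 (decimal)
Compute lcm(72, 41) = 2952
2952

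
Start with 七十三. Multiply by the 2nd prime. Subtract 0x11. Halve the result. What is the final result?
Convert 七十三 (Chinese numeral) → 7×10 + 3 = 73 (decimal)
Start: 73
Convert the 2nd prime (prime index) → 3 (decimal)
73 × 3 = 219
Convert 0x11 (hexadecimal) → 1×16 + 1 = 17 (decimal)
219 - 17 = 202
202 ÷ 2 = 101
101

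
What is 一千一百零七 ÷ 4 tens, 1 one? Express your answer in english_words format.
Convert 一千一百零七 (Chinese numeral) → 1×1000 + 1×100 + 7 = 1107 (decimal)
Convert 4 tens, 1 one (place-value notation) → 4×10 + 1 = 41 (decimal)
Compute 1107 ÷ 41 = 27
Convert 27 (decimal) → twenty-seven (English words)
twenty-seven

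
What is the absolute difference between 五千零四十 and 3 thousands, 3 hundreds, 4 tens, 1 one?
Convert 五千零四十 (Chinese numeral) → 5×1000 + 4×10 = 5040 (decimal)
Convert 3 thousands, 3 hundreds, 4 tens, 1 one (place-value notation) → 3×1000 + 3×100 + 4×10 + 1 = 3341 (decimal)
Compute |5040 - 3341| = 1699
1699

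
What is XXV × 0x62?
Convert XXV (Roman numeral) → 10 + 10 + 5 = 25 (decimal)
Convert 0x62 (hexadecimal) → 6×16 + 2 = 98 (decimal)
Compute 25 × 98 = 2450
2450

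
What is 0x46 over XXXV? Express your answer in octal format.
Convert 0x46 (hexadecimal) → 4×16 + 6 = 70 (decimal)
Convert XXXV (Roman numeral) → 10 + 10 + 10 + 5 = 35 (decimal)
Compute 70 ÷ 35 = 2
Convert 2 (decimal) → 0o2 (octal)
0o2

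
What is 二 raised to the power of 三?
Convert 二 (Chinese numeral) → 2 (decimal)
Convert 三 (Chinese numeral) → 3 (decimal)
Compute 2 ^ 3 = 8
8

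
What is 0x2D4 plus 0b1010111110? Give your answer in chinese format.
Convert 0x2D4 (hexadecimal) → 2×256 + 13×16 + 4 = 724 (decimal)
Convert 0b1010111110 (binary) → 512 + 128 + 32 + 16 + 8 + 4 + 2 = 702 (decimal)
Compute 724 + 702 = 1426
Convert 1426 (decimal) → 1426 = 1×1000 + 4×100 + 2×10 + 6 → 一千四百二十六 (Chinese numeral)
一千四百二十六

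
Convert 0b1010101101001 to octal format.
Convert 0b1010101101001 (binary) → 4096 + 1024 + 256 + 64 + 32 + 8 + 1 = 5481 (decimal)
Convert 5481 (decimal) → 5481 = 1×4096 + 2×512 + 5×64 + 5×8 + 1 → 0o12551 (octal)
0o12551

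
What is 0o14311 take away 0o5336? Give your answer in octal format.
Convert 0o14311 (octal) → 1×4096 + 4×512 + 3×64 + 1×8 + 1 = 6345 (decimal)
Convert 0o5336 (octal) → 5×512 + 3×64 + 3×8 + 6 = 2782 (decimal)
Compute 6345 - 2782 = 3563
Convert 3563 (decimal) → 3563 = 6×512 + 7×64 + 5×8 + 3 → 0o6753 (octal)
0o6753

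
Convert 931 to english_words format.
Convert 931 (decimal) → 931 = 9×100 + 31 → nine hundred thirty-one (English words)
nine hundred thirty-one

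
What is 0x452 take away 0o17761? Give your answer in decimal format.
Convert 0x452 (hexadecimal) → 4×256 + 5×16 + 2 = 1106 (decimal)
Convert 0o17761 (octal) → 1×4096 + 7×512 + 7×64 + 6×8 + 1 = 8177 (decimal)
Compute 1106 - 8177 = -7071
-7071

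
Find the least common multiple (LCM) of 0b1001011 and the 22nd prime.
Convert 0b1001011 (binary) → 64 + 8 + 2 + 1 = 75 (decimal)
Convert the 22nd prime (prime index) → 79 (decimal)
Compute lcm(75, 79) = 5925
5925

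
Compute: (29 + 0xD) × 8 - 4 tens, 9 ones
Convert 0xD (hexadecimal) → 13 (decimal)
Convert 4 tens, 9 ones (place-value notation) → 4×10 + 9 = 49 (decimal)
Expression in decimal: (29 + 13) × 8 - 49
Parentheses first: 29 + 13 = 42
Multiply: 42 × 8 = 336
Subtract: 336 - 49 = 287
287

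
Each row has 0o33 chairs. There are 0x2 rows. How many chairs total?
Convert 0o33 (octal) → 3×8 + 3 = 27 (decimal)
Convert 0x2 (hexadecimal) → 2 (decimal)
Compute 27 × 2 = 54
54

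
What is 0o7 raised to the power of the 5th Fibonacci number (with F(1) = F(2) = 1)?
Convert 0o7 (octal) → 7 (decimal)
Convert the 5th Fibonacci number (with F(1) = F(2) = 1) (Fibonacci index) → 1, 1, 2, 3, 5 → 5 (decimal)
Compute 7 ^ 5 = 16807
16807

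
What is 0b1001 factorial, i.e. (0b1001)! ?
Convert 0b1001 (binary) → 8 + 1 = 9 (decimal)
Compute 9! = 362880
362880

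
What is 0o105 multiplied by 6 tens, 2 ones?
Convert 0o105 (octal) → 1×64 + 5 = 69 (decimal)
Convert 6 tens, 2 ones (place-value notation) → 6×10 + 2 = 62 (decimal)
Compute 69 × 62 = 4278
4278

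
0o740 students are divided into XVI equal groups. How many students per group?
Convert 0o740 (octal) → 7×64 + 4×8 = 480 (decimal)
Convert XVI (Roman numeral) → 10 + 5 + 1 = 16 (decimal)
Compute 480 ÷ 16 = 30
30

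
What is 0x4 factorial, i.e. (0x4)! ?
Convert 0x4 (hexadecimal) → 4 (decimal)
Compute 4! = 24
24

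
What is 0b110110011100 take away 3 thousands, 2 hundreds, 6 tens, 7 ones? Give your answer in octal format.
Convert 0b110110011100 (binary) → 2048 + 1024 + 256 + 128 + 16 + 8 + 4 = 3484 (decimal)
Convert 3 thousands, 2 hundreds, 6 tens, 7 ones (place-value notation) → 3×1000 + 2×100 + 6×10 + 7 = 3267 (decimal)
Compute 3484 - 3267 = 217
Convert 217 (decimal) → 217 = 3×64 + 3×8 + 1 → 0o331 (octal)
0o331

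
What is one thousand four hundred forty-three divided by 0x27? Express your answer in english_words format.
Convert one thousand four hundred forty-three (English words) → 1×1000 + 4×100 + 43 = 1443 (decimal)
Convert 0x27 (hexadecimal) → 2×16 + 7 = 39 (decimal)
Compute 1443 ÷ 39 = 37
Convert 37 (decimal) → thirty-seven (English words)
thirty-seven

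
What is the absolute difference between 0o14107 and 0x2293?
Convert 0o14107 (octal) → 1×4096 + 4×512 + 1×64 + 7 = 6215 (decimal)
Convert 0x2293 (hexadecimal) → 2×4096 + 2×256 + 9×16 + 3 = 8851 (decimal)
Compute |6215 - 8851| = 2636
2636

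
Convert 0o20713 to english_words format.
Convert 0o20713 (octal) → 2×4096 + 7×64 + 1×8 + 3 = 8651 (decimal)
Convert 8651 (decimal) → 8651 = 8×1000 + 6×100 + 51 → eight thousand six hundred fifty-one (English words)
eight thousand six hundred fifty-one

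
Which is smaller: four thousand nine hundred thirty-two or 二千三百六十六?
Convert four thousand nine hundred thirty-two (English words) → 4×1000 + 9×100 + 32 = 4932 (decimal)
Convert 二千三百六十六 (Chinese numeral) → 2×1000 + 3×100 + 6×10 + 6 = 2366 (decimal)
Compare 4932 vs 2366: smaller = 2366
2366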